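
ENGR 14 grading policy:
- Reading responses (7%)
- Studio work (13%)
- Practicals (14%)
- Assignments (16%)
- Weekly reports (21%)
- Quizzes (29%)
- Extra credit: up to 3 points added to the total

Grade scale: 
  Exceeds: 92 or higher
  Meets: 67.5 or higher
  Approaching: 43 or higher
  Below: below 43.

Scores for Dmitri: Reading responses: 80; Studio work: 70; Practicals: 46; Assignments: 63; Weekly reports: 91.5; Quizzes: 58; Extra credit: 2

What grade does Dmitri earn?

Weighted total:
  Reading responses 80 × 0.07 = 5.6
  Studio work 70 × 0.13 = 9.1
  Practicals 46 × 0.14 = 6.44
  Assignments 63 × 0.16 = 10.08
  Weekly reports 91.5 × 0.21 = 19.215
  Quizzes 58 × 0.29 = 16.82
Sum = 67.255
Extra credit: 67.255 + 2 = 69.255
69.255 is ≥ 67.5 and < 92 → Meets

Meets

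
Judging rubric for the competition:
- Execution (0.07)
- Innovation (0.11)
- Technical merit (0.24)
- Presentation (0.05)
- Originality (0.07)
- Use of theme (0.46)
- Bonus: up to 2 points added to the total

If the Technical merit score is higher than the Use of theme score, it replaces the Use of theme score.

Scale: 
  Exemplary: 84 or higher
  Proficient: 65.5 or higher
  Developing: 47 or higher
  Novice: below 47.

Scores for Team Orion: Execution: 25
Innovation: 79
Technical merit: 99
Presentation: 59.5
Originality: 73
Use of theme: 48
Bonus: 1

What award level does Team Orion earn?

Exemplary

Technical merit (99) > Use of theme (48), so Use of theme counts as 99.
Weighted total:
  Execution 25 × 0.07 = 1.75
  Innovation 79 × 0.11 = 8.69
  Technical merit 99 × 0.24 = 23.76
  Presentation 59.5 × 0.05 = 2.975
  Originality 73 × 0.07 = 5.11
  Use of theme 99 × 0.46 = 45.54
Sum = 87.825
Bonus: 87.825 + 1 = 88.825
88.825 ≥ 84 → Exemplary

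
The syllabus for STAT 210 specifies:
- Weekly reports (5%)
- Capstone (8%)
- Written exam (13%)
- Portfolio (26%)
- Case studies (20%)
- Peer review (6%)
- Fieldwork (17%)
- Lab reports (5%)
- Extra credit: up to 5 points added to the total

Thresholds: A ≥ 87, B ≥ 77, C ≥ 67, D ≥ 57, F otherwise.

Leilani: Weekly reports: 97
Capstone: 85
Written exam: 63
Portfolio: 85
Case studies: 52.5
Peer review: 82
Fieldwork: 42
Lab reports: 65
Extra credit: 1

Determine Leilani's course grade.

Weighted total:
  Weekly reports 97 × 0.05 = 4.85
  Capstone 85 × 0.08 = 6.8
  Written exam 63 × 0.13 = 8.19
  Portfolio 85 × 0.26 = 22.1
  Case studies 52.5 × 0.2 = 10.5
  Peer review 82 × 0.06 = 4.92
  Fieldwork 42 × 0.17 = 7.14
  Lab reports 65 × 0.05 = 3.25
Sum = 67.75
Extra credit: 67.75 + 1 = 68.75
68.75 is ≥ 67 and < 77 → C

C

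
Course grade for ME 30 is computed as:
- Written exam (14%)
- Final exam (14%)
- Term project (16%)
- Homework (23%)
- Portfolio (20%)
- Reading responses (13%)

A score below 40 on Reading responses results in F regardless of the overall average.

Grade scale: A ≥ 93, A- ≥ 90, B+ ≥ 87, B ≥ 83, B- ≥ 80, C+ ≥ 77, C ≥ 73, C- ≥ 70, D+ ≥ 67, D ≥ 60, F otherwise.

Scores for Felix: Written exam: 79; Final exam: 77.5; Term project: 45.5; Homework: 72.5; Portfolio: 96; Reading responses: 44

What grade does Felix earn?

C-

Reading responses score 44 ≥ 40: minimum met.
Weighted total:
  Written exam 79 × 0.14 = 11.06
  Final exam 77.5 × 0.14 = 10.85
  Term project 45.5 × 0.16 = 7.28
  Homework 72.5 × 0.23 = 16.675
  Portfolio 96 × 0.2 = 19.2
  Reading responses 44 × 0.13 = 5.72
Sum = 70.785
70.785 is ≥ 70 and < 73 → C-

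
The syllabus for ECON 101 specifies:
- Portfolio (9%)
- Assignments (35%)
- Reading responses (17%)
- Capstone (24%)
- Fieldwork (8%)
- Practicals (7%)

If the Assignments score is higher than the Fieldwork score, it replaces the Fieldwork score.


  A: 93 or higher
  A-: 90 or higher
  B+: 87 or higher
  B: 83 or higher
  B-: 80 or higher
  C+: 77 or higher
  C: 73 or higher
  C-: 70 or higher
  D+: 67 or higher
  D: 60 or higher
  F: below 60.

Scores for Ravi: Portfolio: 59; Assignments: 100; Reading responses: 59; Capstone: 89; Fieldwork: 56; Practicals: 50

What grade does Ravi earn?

B

Assignments (100) > Fieldwork (56), so Fieldwork counts as 100.
Weighted total:
  Portfolio 59 × 0.09 = 5.31
  Assignments 100 × 0.35 = 35
  Reading responses 59 × 0.17 = 10.03
  Capstone 89 × 0.24 = 21.36
  Fieldwork 100 × 0.08 = 8
  Practicals 50 × 0.07 = 3.5
Sum = 83.2
83.2 is ≥ 83 and < 87 → B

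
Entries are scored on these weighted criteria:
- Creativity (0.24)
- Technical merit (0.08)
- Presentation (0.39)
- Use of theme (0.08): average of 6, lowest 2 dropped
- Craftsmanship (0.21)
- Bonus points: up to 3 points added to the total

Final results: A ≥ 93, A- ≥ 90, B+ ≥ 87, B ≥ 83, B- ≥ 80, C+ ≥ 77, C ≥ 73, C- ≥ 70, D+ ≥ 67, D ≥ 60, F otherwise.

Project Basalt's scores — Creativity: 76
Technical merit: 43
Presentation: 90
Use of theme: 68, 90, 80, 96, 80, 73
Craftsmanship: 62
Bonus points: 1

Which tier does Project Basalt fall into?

Use of theme: drop 68, 73 → average of remaining 4 = 346/4 = 86.5
Weighted total:
  Creativity 76 × 0.24 = 18.24
  Technical merit 43 × 0.08 = 3.44
  Presentation 90 × 0.39 = 35.1
  Use of theme 86.5 × 0.08 = 6.92
  Craftsmanship 62 × 0.21 = 13.02
Sum = 76.72
Bonus points: 76.72 + 1 = 77.72
77.72 is ≥ 77 and < 80 → C+

C+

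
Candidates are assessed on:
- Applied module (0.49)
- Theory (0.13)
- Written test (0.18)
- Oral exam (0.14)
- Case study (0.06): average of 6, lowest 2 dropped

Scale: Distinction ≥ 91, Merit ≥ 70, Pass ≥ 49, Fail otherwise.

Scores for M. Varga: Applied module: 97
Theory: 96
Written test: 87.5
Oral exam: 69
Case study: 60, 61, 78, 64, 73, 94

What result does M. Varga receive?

Case study: drop 60, 61 → average of remaining 4 = 309/4 = 77.25
Weighted total:
  Applied module 97 × 0.49 = 47.53
  Theory 96 × 0.13 = 12.48
  Written test 87.5 × 0.18 = 15.75
  Oral exam 69 × 0.14 = 9.66
  Case study 77.25 × 0.06 = 4.635
Sum = 90.055
90.055 is ≥ 70 and < 91 → Merit

Merit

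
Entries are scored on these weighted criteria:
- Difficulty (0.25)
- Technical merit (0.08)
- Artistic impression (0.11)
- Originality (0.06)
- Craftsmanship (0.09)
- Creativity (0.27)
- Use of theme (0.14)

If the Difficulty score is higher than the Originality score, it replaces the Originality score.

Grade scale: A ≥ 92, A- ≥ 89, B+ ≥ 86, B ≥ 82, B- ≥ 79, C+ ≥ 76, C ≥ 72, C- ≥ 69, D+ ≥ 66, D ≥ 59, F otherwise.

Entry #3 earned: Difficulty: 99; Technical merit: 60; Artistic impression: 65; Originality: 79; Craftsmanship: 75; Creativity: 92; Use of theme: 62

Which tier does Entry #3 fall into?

B

Difficulty (99) > Originality (79), so Originality counts as 99.
Weighted total:
  Difficulty 99 × 0.25 = 24.75
  Technical merit 60 × 0.08 = 4.8
  Artistic impression 65 × 0.11 = 7.15
  Originality 99 × 0.06 = 5.94
  Craftsmanship 75 × 0.09 = 6.75
  Creativity 92 × 0.27 = 24.84
  Use of theme 62 × 0.14 = 8.68
Sum = 82.91
82.91 is ≥ 82 and < 86 → B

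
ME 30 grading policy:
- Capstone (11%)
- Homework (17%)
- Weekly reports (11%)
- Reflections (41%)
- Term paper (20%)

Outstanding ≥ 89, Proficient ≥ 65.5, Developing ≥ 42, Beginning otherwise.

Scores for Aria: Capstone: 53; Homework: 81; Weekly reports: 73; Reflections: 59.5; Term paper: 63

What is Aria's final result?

Developing

Weighted total:
  Capstone 53 × 0.11 = 5.83
  Homework 81 × 0.17 = 13.77
  Weekly reports 73 × 0.11 = 8.03
  Reflections 59.5 × 0.41 = 24.395
  Term paper 63 × 0.2 = 12.6
Sum = 64.625
64.625 is ≥ 42 and < 65.5 → Developing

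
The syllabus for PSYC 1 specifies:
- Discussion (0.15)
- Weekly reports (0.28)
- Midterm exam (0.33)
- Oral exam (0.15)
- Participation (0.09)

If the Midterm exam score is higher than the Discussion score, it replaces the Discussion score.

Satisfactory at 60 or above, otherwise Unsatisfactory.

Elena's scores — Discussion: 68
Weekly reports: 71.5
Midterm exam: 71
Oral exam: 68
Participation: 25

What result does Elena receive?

Midterm exam (71) > Discussion (68), so Discussion counts as 71.
Weighted total:
  Discussion 71 × 0.15 = 10.65
  Weekly reports 71.5 × 0.28 = 20.02
  Midterm exam 71 × 0.33 = 23.43
  Oral exam 68 × 0.15 = 10.2
  Participation 25 × 0.09 = 2.25
Sum = 66.55
66.55 ≥ 60 → Satisfactory

Satisfactory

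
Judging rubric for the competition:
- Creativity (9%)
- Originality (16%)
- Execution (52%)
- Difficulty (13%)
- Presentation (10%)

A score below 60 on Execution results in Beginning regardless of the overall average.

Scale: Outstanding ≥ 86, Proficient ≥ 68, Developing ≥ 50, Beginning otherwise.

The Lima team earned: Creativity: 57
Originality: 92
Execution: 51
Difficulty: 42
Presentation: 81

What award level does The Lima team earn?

Beginning

Execution score 51 < 60: minimum not met.
Weighted total:
  Creativity 57 × 0.09 = 5.13
  Originality 92 × 0.16 = 14.72
  Execution 51 × 0.52 = 26.52
  Difficulty 42 × 0.13 = 5.46
  Presentation 81 × 0.1 = 8.1
Sum = 59.93
Because the Execution minimum was not met, the result is Beginning.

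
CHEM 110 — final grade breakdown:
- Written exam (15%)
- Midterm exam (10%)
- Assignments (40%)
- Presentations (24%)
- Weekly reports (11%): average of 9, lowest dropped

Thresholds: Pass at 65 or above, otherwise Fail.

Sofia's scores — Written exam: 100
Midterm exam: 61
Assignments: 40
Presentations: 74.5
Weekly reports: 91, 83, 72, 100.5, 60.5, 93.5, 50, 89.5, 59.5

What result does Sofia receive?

Weekly reports: drop 50 → average of remaining 8 = 649.5/8 = 81.1875
Weighted total:
  Written exam 100 × 0.15 = 15
  Midterm exam 61 × 0.1 = 6.1
  Assignments 40 × 0.4 = 16
  Presentations 74.5 × 0.24 = 17.88
  Weekly reports 81.1875 × 0.11 = 8.930625
Sum = 63.910625
63.910625 < 65 → Fail

Fail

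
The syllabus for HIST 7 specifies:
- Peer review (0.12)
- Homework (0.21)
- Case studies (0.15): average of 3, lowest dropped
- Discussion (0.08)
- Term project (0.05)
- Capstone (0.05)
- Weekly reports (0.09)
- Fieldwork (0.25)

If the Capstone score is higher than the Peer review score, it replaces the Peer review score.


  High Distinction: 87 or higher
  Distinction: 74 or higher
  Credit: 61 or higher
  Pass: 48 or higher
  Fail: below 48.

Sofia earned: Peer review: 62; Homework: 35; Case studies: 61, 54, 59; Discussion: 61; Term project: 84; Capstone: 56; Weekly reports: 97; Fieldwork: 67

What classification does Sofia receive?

Credit

Case studies: drop 54 → average of remaining 2 = 120/2 = 60
Capstone (56) ≤ Peer review (62), so Peer review stays at 62.
Weighted total:
  Peer review 62 × 0.12 = 7.44
  Homework 35 × 0.21 = 7.35
  Case studies 60 × 0.15 = 9
  Discussion 61 × 0.08 = 4.88
  Term project 84 × 0.05 = 4.2
  Capstone 56 × 0.05 = 2.8
  Weekly reports 97 × 0.09 = 8.73
  Fieldwork 67 × 0.25 = 16.75
Sum = 61.15
61.15 is ≥ 61 and < 74 → Credit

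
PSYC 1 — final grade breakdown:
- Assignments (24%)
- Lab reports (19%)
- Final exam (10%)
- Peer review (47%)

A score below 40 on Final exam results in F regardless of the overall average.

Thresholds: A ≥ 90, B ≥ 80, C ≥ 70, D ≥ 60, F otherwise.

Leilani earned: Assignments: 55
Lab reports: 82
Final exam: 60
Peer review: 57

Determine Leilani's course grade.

Final exam score 60 ≥ 40: minimum met.
Weighted total:
  Assignments 55 × 0.24 = 13.2
  Lab reports 82 × 0.19 = 15.58
  Final exam 60 × 0.1 = 6
  Peer review 57 × 0.47 = 26.79
Sum = 61.57
61.57 is ≥ 60 and < 70 → D

D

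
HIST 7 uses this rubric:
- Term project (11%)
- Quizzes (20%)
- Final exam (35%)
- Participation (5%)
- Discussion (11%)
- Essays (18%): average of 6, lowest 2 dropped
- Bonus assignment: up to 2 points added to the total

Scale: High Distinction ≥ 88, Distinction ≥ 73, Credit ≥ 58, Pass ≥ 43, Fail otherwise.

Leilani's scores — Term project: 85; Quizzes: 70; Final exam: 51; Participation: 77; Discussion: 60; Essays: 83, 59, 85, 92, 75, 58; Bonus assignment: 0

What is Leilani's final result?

Essays: drop 58, 59 → average of remaining 4 = 335/4 = 83.75
Weighted total:
  Term project 85 × 0.11 = 9.35
  Quizzes 70 × 0.2 = 14
  Final exam 51 × 0.35 = 17.85
  Participation 77 × 0.05 = 3.85
  Discussion 60 × 0.11 = 6.6
  Essays 83.75 × 0.18 = 15.075
Sum = 66.725
Bonus assignment: 66.725 + 0 = 66.725
66.725 is ≥ 58 and < 73 → Credit

Credit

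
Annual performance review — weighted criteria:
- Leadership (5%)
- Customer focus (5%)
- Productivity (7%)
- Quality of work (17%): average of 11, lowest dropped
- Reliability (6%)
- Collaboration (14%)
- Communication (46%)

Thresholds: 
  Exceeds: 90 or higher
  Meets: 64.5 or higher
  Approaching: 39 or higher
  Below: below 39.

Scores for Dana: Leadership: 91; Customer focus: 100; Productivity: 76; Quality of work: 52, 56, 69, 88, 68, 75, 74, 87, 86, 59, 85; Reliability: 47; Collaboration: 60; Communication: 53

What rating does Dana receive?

Approaching

Quality of work: drop 52 → average of remaining 10 = 747/10 = 74.7
Weighted total:
  Leadership 91 × 0.05 = 4.55
  Customer focus 100 × 0.05 = 5
  Productivity 76 × 0.07 = 5.32
  Quality of work 74.7 × 0.17 = 12.699
  Reliability 47 × 0.06 = 2.82
  Collaboration 60 × 0.14 = 8.4
  Communication 53 × 0.46 = 24.38
Sum = 63.169
63.169 is ≥ 39 and < 64.5 → Approaching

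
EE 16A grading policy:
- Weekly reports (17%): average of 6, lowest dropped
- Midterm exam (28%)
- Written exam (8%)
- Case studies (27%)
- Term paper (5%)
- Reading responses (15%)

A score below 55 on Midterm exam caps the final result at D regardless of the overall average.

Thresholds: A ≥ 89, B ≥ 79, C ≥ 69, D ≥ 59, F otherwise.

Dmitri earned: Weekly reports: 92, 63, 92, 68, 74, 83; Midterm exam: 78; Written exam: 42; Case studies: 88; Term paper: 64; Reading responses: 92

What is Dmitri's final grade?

Weekly reports: drop 63 → average of remaining 5 = 409/5 = 81.8
Midterm exam score 78 ≥ 55: minimum met.
Weighted total:
  Weekly reports 81.8 × 0.17 = 13.906
  Midterm exam 78 × 0.28 = 21.84
  Written exam 42 × 0.08 = 3.36
  Case studies 88 × 0.27 = 23.76
  Term paper 64 × 0.05 = 3.2
  Reading responses 92 × 0.15 = 13.8
Sum = 79.866
79.866 is ≥ 79 and < 89 → B

B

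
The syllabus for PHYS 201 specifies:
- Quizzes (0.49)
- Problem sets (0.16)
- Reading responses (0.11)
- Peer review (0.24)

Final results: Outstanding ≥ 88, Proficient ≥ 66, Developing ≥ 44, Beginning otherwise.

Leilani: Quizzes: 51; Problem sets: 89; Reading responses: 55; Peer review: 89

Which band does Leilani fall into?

Proficient

Weighted total:
  Quizzes 51 × 0.49 = 24.99
  Problem sets 89 × 0.16 = 14.24
  Reading responses 55 × 0.11 = 6.05
  Peer review 89 × 0.24 = 21.36
Sum = 66.64
66.64 is ≥ 66 and < 88 → Proficient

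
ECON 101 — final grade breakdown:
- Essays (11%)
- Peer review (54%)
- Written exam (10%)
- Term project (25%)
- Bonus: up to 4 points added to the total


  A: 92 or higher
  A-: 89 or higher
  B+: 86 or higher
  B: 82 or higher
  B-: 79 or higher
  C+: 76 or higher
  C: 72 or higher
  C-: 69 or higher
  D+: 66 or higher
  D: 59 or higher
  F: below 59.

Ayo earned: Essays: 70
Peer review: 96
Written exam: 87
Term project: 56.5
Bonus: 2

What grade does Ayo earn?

B

Weighted total:
  Essays 70 × 0.11 = 7.7
  Peer review 96 × 0.54 = 51.84
  Written exam 87 × 0.1 = 8.7
  Term project 56.5 × 0.25 = 14.125
Sum = 82.365
Bonus: 82.365 + 2 = 84.365
84.365 is ≥ 82 and < 86 → B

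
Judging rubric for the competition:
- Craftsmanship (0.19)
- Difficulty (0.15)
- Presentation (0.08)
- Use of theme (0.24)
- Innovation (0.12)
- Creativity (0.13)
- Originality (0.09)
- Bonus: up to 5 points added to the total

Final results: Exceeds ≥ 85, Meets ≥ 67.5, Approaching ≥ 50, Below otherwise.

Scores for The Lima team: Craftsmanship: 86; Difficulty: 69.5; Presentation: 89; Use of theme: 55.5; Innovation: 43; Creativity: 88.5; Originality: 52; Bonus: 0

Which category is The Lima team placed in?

Meets

Weighted total:
  Craftsmanship 86 × 0.19 = 16.34
  Difficulty 69.5 × 0.15 = 10.425
  Presentation 89 × 0.08 = 7.12
  Use of theme 55.5 × 0.24 = 13.32
  Innovation 43 × 0.12 = 5.16
  Creativity 88.5 × 0.13 = 11.505
  Originality 52 × 0.09 = 4.68
Sum = 68.55
Bonus: 68.55 + 0 = 68.55
68.55 is ≥ 67.5 and < 85 → Meets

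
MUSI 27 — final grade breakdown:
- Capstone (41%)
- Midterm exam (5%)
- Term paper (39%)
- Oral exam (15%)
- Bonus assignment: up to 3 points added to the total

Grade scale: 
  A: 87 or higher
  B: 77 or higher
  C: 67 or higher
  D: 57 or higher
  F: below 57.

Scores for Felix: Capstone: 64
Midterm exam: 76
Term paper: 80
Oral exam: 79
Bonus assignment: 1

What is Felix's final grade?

Weighted total:
  Capstone 64 × 0.41 = 26.24
  Midterm exam 76 × 0.05 = 3.8
  Term paper 80 × 0.39 = 31.2
  Oral exam 79 × 0.15 = 11.85
Sum = 73.09
Bonus assignment: 73.09 + 1 = 74.09
74.09 is ≥ 67 and < 77 → C

C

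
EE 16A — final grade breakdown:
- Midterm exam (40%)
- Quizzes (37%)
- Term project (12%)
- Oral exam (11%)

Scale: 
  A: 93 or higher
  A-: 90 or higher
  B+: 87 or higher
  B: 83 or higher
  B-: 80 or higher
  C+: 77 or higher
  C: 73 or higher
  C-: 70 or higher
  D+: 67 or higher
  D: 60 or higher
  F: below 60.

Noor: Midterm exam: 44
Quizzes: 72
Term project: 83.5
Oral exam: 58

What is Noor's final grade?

Weighted total:
  Midterm exam 44 × 0.4 = 17.6
  Quizzes 72 × 0.37 = 26.64
  Term project 83.5 × 0.12 = 10.02
  Oral exam 58 × 0.11 = 6.38
Sum = 60.64
60.64 is ≥ 60 and < 67 → D

D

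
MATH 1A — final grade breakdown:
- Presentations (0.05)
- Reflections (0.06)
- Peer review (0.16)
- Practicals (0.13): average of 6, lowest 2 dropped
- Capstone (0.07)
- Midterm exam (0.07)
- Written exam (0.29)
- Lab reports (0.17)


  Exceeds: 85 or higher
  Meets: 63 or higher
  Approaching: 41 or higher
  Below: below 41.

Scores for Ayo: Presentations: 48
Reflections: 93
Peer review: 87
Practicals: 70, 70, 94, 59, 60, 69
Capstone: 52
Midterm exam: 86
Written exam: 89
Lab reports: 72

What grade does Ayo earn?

Practicals: drop 59, 60 → average of remaining 4 = 303/4 = 75.75
Weighted total:
  Presentations 48 × 0.05 = 2.4
  Reflections 93 × 0.06 = 5.58
  Peer review 87 × 0.16 = 13.92
  Practicals 75.75 × 0.13 = 9.8475
  Capstone 52 × 0.07 = 3.64
  Midterm exam 86 × 0.07 = 6.02
  Written exam 89 × 0.29 = 25.81
  Lab reports 72 × 0.17 = 12.24
Sum = 79.4575
79.4575 is ≥ 63 and < 85 → Meets

Meets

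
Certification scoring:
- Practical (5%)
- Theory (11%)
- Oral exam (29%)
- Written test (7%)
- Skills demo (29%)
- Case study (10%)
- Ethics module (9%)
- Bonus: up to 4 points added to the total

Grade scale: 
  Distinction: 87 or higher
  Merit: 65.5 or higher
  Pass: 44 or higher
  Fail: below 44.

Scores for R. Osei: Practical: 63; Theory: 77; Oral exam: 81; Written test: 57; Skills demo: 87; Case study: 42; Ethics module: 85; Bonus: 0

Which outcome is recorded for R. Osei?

Merit

Weighted total:
  Practical 63 × 0.05 = 3.15
  Theory 77 × 0.11 = 8.47
  Oral exam 81 × 0.29 = 23.49
  Written test 57 × 0.07 = 3.99
  Skills demo 87 × 0.29 = 25.23
  Case study 42 × 0.1 = 4.2
  Ethics module 85 × 0.09 = 7.65
Sum = 76.18
Bonus: 76.18 + 0 = 76.18
76.18 is ≥ 65.5 and < 87 → Merit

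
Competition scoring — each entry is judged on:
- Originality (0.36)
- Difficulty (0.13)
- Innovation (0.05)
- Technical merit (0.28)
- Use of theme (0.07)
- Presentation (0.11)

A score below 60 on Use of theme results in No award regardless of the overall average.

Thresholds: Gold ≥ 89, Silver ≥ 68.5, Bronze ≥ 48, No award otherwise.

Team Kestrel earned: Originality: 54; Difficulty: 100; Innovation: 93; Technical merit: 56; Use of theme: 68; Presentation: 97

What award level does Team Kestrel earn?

Use of theme score 68 ≥ 60: minimum met.
Weighted total:
  Originality 54 × 0.36 = 19.44
  Difficulty 100 × 0.13 = 13
  Innovation 93 × 0.05 = 4.65
  Technical merit 56 × 0.28 = 15.68
  Use of theme 68 × 0.07 = 4.76
  Presentation 97 × 0.11 = 10.67
Sum = 68.2
68.2 is ≥ 48 and < 68.5 → Bronze

Bronze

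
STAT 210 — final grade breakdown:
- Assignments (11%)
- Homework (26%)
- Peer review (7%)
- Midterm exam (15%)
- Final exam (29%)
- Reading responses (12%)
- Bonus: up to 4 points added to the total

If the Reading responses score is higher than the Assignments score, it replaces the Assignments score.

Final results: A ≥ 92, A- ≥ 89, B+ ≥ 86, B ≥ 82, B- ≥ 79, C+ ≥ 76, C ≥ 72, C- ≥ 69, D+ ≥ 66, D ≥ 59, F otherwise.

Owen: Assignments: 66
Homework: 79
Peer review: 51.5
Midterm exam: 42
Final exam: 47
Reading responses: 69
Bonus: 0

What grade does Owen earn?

D

Reading responses (69) > Assignments (66), so Assignments counts as 69.
Weighted total:
  Assignments 69 × 0.11 = 7.59
  Homework 79 × 0.26 = 20.54
  Peer review 51.5 × 0.07 = 3.605
  Midterm exam 42 × 0.15 = 6.3
  Final exam 47 × 0.29 = 13.63
  Reading responses 69 × 0.12 = 8.28
Sum = 59.945
Bonus: 59.945 + 0 = 59.945
59.945 is ≥ 59 and < 66 → D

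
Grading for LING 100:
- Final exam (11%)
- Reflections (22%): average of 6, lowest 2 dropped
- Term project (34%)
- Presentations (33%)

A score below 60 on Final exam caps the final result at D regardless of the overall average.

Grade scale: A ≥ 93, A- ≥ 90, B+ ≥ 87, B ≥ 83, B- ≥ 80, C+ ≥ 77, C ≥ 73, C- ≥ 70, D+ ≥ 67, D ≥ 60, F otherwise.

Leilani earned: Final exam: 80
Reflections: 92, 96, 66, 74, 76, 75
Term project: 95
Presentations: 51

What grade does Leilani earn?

Reflections: drop 66, 74 → average of remaining 4 = 339/4 = 84.75
Final exam score 80 ≥ 60: minimum met.
Weighted total:
  Final exam 80 × 0.11 = 8.8
  Reflections 84.75 × 0.22 = 18.645
  Term project 95 × 0.34 = 32.3
  Presentations 51 × 0.33 = 16.83
Sum = 76.575
76.575 is ≥ 73 and < 77 → C

C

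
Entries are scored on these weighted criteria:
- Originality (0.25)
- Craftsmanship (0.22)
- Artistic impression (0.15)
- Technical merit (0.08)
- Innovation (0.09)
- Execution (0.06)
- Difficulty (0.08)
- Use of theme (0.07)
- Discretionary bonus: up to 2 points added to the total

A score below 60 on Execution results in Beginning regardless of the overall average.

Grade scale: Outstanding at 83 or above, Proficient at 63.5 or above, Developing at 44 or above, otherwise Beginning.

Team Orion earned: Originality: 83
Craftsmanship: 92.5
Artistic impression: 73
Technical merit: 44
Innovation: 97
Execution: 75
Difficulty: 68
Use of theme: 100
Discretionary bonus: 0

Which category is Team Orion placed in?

Execution score 75 ≥ 60: minimum met.
Weighted total:
  Originality 83 × 0.25 = 20.75
  Craftsmanship 92.5 × 0.22 = 20.35
  Artistic impression 73 × 0.15 = 10.95
  Technical merit 44 × 0.08 = 3.52
  Innovation 97 × 0.09 = 8.73
  Execution 75 × 0.06 = 4.5
  Difficulty 68 × 0.08 = 5.44
  Use of theme 100 × 0.07 = 7
Sum = 81.24
Discretionary bonus: 81.24 + 0 = 81.24
81.24 is ≥ 63.5 and < 83 → Proficient

Proficient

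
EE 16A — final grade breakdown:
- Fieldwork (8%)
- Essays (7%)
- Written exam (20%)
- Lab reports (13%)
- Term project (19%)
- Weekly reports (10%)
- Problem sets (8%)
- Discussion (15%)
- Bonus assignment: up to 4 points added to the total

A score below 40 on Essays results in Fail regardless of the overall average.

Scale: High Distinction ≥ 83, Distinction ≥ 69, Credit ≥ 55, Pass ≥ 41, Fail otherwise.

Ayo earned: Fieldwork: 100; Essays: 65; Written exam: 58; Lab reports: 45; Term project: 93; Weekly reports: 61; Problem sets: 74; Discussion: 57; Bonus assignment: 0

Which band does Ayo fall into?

Credit

Essays score 65 ≥ 40: minimum met.
Weighted total:
  Fieldwork 100 × 0.08 = 8
  Essays 65 × 0.07 = 4.55
  Written exam 58 × 0.2 = 11.6
  Lab reports 45 × 0.13 = 5.85
  Term project 93 × 0.19 = 17.67
  Weekly reports 61 × 0.1 = 6.1
  Problem sets 74 × 0.08 = 5.92
  Discussion 57 × 0.15 = 8.55
Sum = 68.24
Bonus assignment: 68.24 + 0 = 68.24
68.24 is ≥ 55 and < 69 → Credit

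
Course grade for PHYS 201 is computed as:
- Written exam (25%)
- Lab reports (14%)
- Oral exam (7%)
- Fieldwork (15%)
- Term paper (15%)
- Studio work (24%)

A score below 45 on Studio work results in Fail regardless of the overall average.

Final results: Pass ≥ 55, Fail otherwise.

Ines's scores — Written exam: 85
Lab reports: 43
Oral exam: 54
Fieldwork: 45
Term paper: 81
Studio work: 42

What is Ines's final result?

Studio work score 42 < 45: minimum not met.
Weighted total:
  Written exam 85 × 0.25 = 21.25
  Lab reports 43 × 0.14 = 6.02
  Oral exam 54 × 0.07 = 3.78
  Fieldwork 45 × 0.15 = 6.75
  Term paper 81 × 0.15 = 12.15
  Studio work 42 × 0.24 = 10.08
Sum = 60.03
Because the Studio work minimum was not met, the result is Fail.

Fail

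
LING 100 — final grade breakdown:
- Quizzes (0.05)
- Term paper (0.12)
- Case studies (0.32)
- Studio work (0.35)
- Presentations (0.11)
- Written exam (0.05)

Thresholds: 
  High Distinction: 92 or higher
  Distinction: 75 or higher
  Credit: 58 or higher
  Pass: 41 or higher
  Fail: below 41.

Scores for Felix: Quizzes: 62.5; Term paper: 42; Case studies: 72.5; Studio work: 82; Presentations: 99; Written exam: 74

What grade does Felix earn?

Credit

Weighted total:
  Quizzes 62.5 × 0.05 = 3.125
  Term paper 42 × 0.12 = 5.04
  Case studies 72.5 × 0.32 = 23.2
  Studio work 82 × 0.35 = 28.7
  Presentations 99 × 0.11 = 10.89
  Written exam 74 × 0.05 = 3.7
Sum = 74.655
74.655 is ≥ 58 and < 75 → Credit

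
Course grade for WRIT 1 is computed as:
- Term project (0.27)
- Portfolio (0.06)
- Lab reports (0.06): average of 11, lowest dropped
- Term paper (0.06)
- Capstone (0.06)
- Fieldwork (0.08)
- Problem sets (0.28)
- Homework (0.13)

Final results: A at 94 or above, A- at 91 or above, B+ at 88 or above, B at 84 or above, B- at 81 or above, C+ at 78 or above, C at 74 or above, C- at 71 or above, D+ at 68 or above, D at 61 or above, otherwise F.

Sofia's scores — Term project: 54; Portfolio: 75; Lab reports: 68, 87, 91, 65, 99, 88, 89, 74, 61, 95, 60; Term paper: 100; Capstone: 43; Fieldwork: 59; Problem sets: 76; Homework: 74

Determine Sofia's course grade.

Lab reports: drop 60 → average of remaining 10 = 817/10 = 81.7
Weighted total:
  Term project 54 × 0.27 = 14.58
  Portfolio 75 × 0.06 = 4.5
  Lab reports 81.7 × 0.06 = 4.902
  Term paper 100 × 0.06 = 6
  Capstone 43 × 0.06 = 2.58
  Fieldwork 59 × 0.08 = 4.72
  Problem sets 76 × 0.28 = 21.28
  Homework 74 × 0.13 = 9.62
Sum = 68.182
68.182 is ≥ 68 and < 71 → D+

D+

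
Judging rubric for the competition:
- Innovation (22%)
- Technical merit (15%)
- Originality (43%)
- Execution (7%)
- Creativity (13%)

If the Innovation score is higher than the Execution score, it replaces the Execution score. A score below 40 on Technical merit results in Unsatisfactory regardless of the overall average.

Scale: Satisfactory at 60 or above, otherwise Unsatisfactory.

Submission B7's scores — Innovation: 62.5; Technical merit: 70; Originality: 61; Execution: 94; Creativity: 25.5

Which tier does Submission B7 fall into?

Satisfactory

Innovation (62.5) ≤ Execution (94), so Execution stays at 94.
Technical merit score 70 ≥ 40: minimum met.
Weighted total:
  Innovation 62.5 × 0.22 = 13.75
  Technical merit 70 × 0.15 = 10.5
  Originality 61 × 0.43 = 26.23
  Execution 94 × 0.07 = 6.58
  Creativity 25.5 × 0.13 = 3.315
Sum = 60.375
60.375 ≥ 60 → Satisfactory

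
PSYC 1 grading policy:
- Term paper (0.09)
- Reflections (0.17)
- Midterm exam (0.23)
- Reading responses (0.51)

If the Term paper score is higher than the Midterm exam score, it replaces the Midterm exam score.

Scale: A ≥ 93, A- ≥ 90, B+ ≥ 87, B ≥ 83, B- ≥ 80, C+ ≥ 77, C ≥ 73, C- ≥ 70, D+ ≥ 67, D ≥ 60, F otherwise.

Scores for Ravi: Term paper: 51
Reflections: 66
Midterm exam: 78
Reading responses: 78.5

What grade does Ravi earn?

Term paper (51) ≤ Midterm exam (78), so Midterm exam stays at 78.
Weighted total:
  Term paper 51 × 0.09 = 4.59
  Reflections 66 × 0.17 = 11.22
  Midterm exam 78 × 0.23 = 17.94
  Reading responses 78.5 × 0.51 = 40.035
Sum = 73.785
73.785 is ≥ 73 and < 77 → C

C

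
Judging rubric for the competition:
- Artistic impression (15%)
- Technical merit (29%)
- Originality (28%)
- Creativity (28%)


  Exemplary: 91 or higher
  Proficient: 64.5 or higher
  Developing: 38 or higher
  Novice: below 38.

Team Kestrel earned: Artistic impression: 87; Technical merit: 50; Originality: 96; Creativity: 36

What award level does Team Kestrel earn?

Proficient

Weighted total:
  Artistic impression 87 × 0.15 = 13.05
  Technical merit 50 × 0.29 = 14.5
  Originality 96 × 0.28 = 26.88
  Creativity 36 × 0.28 = 10.08
Sum = 64.51
64.51 is ≥ 64.5 and < 91 → Proficient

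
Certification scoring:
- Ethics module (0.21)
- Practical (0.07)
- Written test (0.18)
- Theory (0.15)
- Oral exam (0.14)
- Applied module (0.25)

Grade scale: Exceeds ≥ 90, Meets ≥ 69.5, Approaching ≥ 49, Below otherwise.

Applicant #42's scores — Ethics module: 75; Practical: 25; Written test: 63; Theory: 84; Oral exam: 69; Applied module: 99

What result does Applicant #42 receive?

Weighted total:
  Ethics module 75 × 0.21 = 15.75
  Practical 25 × 0.07 = 1.75
  Written test 63 × 0.18 = 11.34
  Theory 84 × 0.15 = 12.6
  Oral exam 69 × 0.14 = 9.66
  Applied module 99 × 0.25 = 24.75
Sum = 75.85
75.85 is ≥ 69.5 and < 90 → Meets

Meets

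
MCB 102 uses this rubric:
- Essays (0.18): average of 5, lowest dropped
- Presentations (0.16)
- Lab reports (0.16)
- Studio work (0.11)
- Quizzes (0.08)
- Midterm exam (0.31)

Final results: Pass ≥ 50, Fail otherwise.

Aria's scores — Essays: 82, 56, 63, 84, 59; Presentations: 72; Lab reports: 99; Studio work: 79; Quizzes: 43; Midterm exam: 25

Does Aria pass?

Pass

Essays: drop 56 → average of remaining 4 = 288/4 = 72
Weighted total:
  Essays 72 × 0.18 = 12.96
  Presentations 72 × 0.16 = 11.52
  Lab reports 99 × 0.16 = 15.84
  Studio work 79 × 0.11 = 8.69
  Quizzes 43 × 0.08 = 3.44
  Midterm exam 25 × 0.31 = 7.75
Sum = 60.2
60.2 ≥ 50 → Pass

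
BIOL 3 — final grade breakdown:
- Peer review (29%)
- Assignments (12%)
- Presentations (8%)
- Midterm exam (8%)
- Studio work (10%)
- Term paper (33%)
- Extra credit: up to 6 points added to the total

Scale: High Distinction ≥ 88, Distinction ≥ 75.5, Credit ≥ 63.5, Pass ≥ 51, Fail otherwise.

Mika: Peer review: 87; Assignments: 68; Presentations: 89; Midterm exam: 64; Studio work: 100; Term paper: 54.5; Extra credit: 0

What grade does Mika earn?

Weighted total:
  Peer review 87 × 0.29 = 25.23
  Assignments 68 × 0.12 = 8.16
  Presentations 89 × 0.08 = 7.12
  Midterm exam 64 × 0.08 = 5.12
  Studio work 100 × 0.1 = 10
  Term paper 54.5 × 0.33 = 17.985
Sum = 73.615
Extra credit: 73.615 + 0 = 73.615
73.615 is ≥ 63.5 and < 75.5 → Credit

Credit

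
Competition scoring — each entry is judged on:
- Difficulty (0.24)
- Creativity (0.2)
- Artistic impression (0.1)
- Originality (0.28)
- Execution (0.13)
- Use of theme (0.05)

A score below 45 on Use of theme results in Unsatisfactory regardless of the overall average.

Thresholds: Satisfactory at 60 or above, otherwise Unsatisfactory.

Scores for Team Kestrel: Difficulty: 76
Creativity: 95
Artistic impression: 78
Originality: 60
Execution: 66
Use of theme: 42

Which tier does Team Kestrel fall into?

Unsatisfactory

Use of theme score 42 < 45: minimum not met.
Weighted total:
  Difficulty 76 × 0.24 = 18.24
  Creativity 95 × 0.2 = 19
  Artistic impression 78 × 0.1 = 7.8
  Originality 60 × 0.28 = 16.8
  Execution 66 × 0.13 = 8.58
  Use of theme 42 × 0.05 = 2.1
Sum = 72.52
Because the Use of theme minimum was not met, the result is Unsatisfactory.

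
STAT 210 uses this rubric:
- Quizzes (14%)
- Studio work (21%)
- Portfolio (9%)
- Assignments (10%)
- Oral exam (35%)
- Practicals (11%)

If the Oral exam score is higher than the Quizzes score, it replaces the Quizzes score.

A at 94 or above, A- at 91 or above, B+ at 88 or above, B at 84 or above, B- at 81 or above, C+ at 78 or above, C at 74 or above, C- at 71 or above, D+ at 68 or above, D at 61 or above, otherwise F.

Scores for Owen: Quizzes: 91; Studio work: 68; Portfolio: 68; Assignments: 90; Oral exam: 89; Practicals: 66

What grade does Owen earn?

C+

Oral exam (89) ≤ Quizzes (91), so Quizzes stays at 91.
Weighted total:
  Quizzes 91 × 0.14 = 12.74
  Studio work 68 × 0.21 = 14.28
  Portfolio 68 × 0.09 = 6.12
  Assignments 90 × 0.1 = 9
  Oral exam 89 × 0.35 = 31.15
  Practicals 66 × 0.11 = 7.26
Sum = 80.55
80.55 is ≥ 78 and < 81 → C+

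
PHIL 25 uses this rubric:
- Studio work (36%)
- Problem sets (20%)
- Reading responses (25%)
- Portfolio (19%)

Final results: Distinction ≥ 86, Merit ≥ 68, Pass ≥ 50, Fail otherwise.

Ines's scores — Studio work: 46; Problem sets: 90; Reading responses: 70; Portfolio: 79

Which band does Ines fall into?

Pass

Weighted total:
  Studio work 46 × 0.36 = 16.56
  Problem sets 90 × 0.2 = 18
  Reading responses 70 × 0.25 = 17.5
  Portfolio 79 × 0.19 = 15.01
Sum = 67.07
67.07 is ≥ 50 and < 68 → Pass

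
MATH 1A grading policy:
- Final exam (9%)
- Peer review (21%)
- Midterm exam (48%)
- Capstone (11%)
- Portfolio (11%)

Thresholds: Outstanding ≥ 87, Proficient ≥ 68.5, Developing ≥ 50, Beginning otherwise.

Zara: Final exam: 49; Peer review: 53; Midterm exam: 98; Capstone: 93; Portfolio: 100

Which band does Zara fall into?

Weighted total:
  Final exam 49 × 0.09 = 4.41
  Peer review 53 × 0.21 = 11.13
  Midterm exam 98 × 0.48 = 47.04
  Capstone 93 × 0.11 = 10.23
  Portfolio 100 × 0.11 = 11
Sum = 83.81
83.81 is ≥ 68.5 and < 87 → Proficient

Proficient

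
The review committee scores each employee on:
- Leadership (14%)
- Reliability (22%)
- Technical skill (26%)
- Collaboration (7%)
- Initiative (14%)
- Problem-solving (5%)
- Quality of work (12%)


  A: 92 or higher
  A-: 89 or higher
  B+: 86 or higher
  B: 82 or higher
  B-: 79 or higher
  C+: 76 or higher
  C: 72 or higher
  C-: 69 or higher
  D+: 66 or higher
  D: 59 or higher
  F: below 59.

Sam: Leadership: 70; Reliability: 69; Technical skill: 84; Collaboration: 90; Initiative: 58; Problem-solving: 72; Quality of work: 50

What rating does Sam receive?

Weighted total:
  Leadership 70 × 0.14 = 9.8
  Reliability 69 × 0.22 = 15.18
  Technical skill 84 × 0.26 = 21.84
  Collaboration 90 × 0.07 = 6.3
  Initiative 58 × 0.14 = 8.12
  Problem-solving 72 × 0.05 = 3.6
  Quality of work 50 × 0.12 = 6
Sum = 70.84
70.84 is ≥ 69 and < 72 → C-

C-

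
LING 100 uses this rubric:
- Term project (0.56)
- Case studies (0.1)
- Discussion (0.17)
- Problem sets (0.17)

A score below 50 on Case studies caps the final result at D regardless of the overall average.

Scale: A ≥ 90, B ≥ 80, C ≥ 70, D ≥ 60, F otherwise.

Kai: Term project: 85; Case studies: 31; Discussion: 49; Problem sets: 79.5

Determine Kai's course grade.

Case studies score 31 < 50: minimum not met.
Weighted total:
  Term project 85 × 0.56 = 47.6
  Case studies 31 × 0.1 = 3.1
  Discussion 49 × 0.17 = 8.33
  Problem sets 79.5 × 0.17 = 13.515
Sum = 72.545
72.545 would be C; cap at D applies → D.

D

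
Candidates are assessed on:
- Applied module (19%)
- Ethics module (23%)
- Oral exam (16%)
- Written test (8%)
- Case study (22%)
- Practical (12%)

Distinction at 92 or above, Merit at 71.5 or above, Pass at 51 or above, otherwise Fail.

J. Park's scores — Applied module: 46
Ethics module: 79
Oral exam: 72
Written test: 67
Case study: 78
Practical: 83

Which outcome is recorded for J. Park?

Weighted total:
  Applied module 46 × 0.19 = 8.74
  Ethics module 79 × 0.23 = 18.17
  Oral exam 72 × 0.16 = 11.52
  Written test 67 × 0.08 = 5.36
  Case study 78 × 0.22 = 17.16
  Practical 83 × 0.12 = 9.96
Sum = 70.91
70.91 is ≥ 51 and < 71.5 → Pass

Pass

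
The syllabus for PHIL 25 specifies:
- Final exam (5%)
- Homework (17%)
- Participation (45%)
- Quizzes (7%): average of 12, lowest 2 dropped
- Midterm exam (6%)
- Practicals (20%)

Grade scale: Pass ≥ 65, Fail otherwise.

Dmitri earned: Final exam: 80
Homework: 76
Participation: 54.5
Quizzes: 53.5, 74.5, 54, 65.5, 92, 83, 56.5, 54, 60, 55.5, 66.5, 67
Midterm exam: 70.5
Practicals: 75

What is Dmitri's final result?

Quizzes: drop 53.5, 54 → average of remaining 10 = 674.5/10 = 67.45
Weighted total:
  Final exam 80 × 0.05 = 4
  Homework 76 × 0.17 = 12.92
  Participation 54.5 × 0.45 = 24.525
  Quizzes 67.45 × 0.07 = 4.7215
  Midterm exam 70.5 × 0.06 = 4.23
  Practicals 75 × 0.2 = 15
Sum = 65.3965
65.3965 ≥ 65 → Pass

Pass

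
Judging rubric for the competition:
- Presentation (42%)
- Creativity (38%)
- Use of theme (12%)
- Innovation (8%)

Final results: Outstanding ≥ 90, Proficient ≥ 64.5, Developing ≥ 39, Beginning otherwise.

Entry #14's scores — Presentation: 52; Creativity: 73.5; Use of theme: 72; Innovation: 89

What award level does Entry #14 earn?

Proficient

Weighted total:
  Presentation 52 × 0.42 = 21.84
  Creativity 73.5 × 0.38 = 27.93
  Use of theme 72 × 0.12 = 8.64
  Innovation 89 × 0.08 = 7.12
Sum = 65.53
65.53 is ≥ 64.5 and < 90 → Proficient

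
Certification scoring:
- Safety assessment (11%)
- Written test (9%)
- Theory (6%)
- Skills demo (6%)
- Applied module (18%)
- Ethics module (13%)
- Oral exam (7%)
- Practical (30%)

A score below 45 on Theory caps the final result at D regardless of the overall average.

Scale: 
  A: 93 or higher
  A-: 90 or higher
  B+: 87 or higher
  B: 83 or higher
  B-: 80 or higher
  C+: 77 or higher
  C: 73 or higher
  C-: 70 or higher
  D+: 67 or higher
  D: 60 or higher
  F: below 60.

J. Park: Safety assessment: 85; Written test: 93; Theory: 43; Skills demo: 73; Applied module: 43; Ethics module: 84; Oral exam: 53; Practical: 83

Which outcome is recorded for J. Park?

Theory score 43 < 45: minimum not met.
Weighted total:
  Safety assessment 85 × 0.11 = 9.35
  Written test 93 × 0.09 = 8.37
  Theory 43 × 0.06 = 2.58
  Skills demo 73 × 0.06 = 4.38
  Applied module 43 × 0.18 = 7.74
  Ethics module 84 × 0.13 = 10.92
  Oral exam 53 × 0.07 = 3.71
  Practical 83 × 0.3 = 24.9
Sum = 71.95
71.95 would be C-; cap at D applies → D.

D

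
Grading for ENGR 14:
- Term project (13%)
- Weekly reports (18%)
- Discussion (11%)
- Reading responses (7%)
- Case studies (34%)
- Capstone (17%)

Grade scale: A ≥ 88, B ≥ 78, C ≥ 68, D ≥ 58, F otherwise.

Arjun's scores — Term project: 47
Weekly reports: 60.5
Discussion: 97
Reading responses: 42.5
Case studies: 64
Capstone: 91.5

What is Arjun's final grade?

D

Weighted total:
  Term project 47 × 0.13 = 6.11
  Weekly reports 60.5 × 0.18 = 10.89
  Discussion 97 × 0.11 = 10.67
  Reading responses 42.5 × 0.07 = 2.975
  Case studies 64 × 0.34 = 21.76
  Capstone 91.5 × 0.17 = 15.555
Sum = 67.96
67.96 is ≥ 58 and < 68 → D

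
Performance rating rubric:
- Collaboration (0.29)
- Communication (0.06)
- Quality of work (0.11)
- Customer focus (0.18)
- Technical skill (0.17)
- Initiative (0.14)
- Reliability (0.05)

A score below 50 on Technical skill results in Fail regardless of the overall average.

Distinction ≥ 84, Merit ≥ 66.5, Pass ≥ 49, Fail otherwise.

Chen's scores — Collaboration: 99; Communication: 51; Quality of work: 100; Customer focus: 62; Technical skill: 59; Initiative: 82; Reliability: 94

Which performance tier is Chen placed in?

Technical skill score 59 ≥ 50: minimum met.
Weighted total:
  Collaboration 99 × 0.29 = 28.71
  Communication 51 × 0.06 = 3.06
  Quality of work 100 × 0.11 = 11
  Customer focus 62 × 0.18 = 11.16
  Technical skill 59 × 0.17 = 10.03
  Initiative 82 × 0.14 = 11.48
  Reliability 94 × 0.05 = 4.7
Sum = 80.14
80.14 is ≥ 66.5 and < 84 → Merit

Merit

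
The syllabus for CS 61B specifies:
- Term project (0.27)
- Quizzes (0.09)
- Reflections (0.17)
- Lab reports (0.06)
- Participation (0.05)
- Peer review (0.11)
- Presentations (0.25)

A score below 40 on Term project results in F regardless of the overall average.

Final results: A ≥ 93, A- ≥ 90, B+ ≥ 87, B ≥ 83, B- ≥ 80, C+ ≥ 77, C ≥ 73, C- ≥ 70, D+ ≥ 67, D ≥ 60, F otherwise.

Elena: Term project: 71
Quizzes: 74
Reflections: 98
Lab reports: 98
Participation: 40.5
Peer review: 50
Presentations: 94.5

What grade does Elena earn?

Term project score 71 ≥ 40: minimum met.
Weighted total:
  Term project 71 × 0.27 = 19.17
  Quizzes 74 × 0.09 = 6.66
  Reflections 98 × 0.17 = 16.66
  Lab reports 98 × 0.06 = 5.88
  Participation 40.5 × 0.05 = 2.025
  Peer review 50 × 0.11 = 5.5
  Presentations 94.5 × 0.25 = 23.625
Sum = 79.52
79.52 is ≥ 77 and < 80 → C+

C+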